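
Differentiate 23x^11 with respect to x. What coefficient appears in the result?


We apply the power rule: d/dx [ax^n] = a*n * x^(n-1)
d/dx [23x^11]
= 23 * 11 * x^(11-1)
= 253x^10
The coefficient is 253

253


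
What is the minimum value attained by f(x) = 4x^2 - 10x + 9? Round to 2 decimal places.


For a quadratic f(x) = ax^2 + bx + c with a > 0, the minimum is at the vertex.
Vertex x-coordinate: x = -b/(2a)
x = -(-10) / (2 * 4)
x = 10/8 = 5/4
Substitute back to find the minimum value:
f(5/4) = 4 * (5/4)^2 - 10 * (5/4) + 9
= 25/4 - 25/2 + 9
= 11/4 = 2.75

2.75


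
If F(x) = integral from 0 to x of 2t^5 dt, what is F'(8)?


By the Fundamental Theorem of Calculus (Part 1):
If F(x) = integral from 0 to x of f(t) dt, then F'(x) = f(x)
Here f(t) = 2t^5
So F'(x) = 2x^5
Evaluate at x = 8:
F'(8) = 2 * 8^5
= 2 * 32768
= 65536

65536


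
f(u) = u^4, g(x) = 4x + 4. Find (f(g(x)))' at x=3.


Using the chain rule: (f(g(x)))' = f'(g(x)) * g'(x)
First, find g(3):
g(3) = 4 * 3 + 4 = 16
Next, f'(u) = 4u^3
And g'(x) = 4
So f'(g(3)) * g'(3)
= 4 * 16^3 * 4
= 4 * 4096 * 4
= 65536

65536


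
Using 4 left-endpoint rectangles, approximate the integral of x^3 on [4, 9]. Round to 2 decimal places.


Left Riemann sum uses left endpoints of each subinterval.
Interval: [4, 9], n = 4
dx = (9 - 4) / 4 = 5/4
Left endpoints: [4, 21/4, 13/2, 31/4]
f values: [64, 9261/64, 2197/8, 29791/64]
Sum = dx * (sum of f values)
= 5/4 * 15181/16
= 75905/64 ≈ 1186.02

1186.02


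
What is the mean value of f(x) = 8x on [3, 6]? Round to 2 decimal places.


Average value = 1/(b-a) * integral from a to b of f(x) dx
First compute the integral of 8x:
F(x) = 4x^2
F(6) = 4 * 36 + 0 * 6 = 144
F(3) = 4 * 9 + 0 * 3 = 36
Integral = 144 - 36 = 108
Average = 108 / (6 - 3) = 108 / 3
= 36 = 36.00

36.00


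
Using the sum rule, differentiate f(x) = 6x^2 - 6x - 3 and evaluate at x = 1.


Differentiate term by term using power and sum rules:
f(x) = 6x^2 - 6x - 3
f'(x) = 12x - 6
Substitute x = 1:
f'(1) = 12 * 1 - 6
= 12 - 6
= 6

6


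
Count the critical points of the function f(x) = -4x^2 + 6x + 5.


Find where f'(x) = 0:
f'(x) = -8x + 6
Set f'(x) = 0:
-8x + 6 = 0
x = -6 / (-8) = 3/4
This is a linear equation in x, so there is exactly one solution.
Number of critical points: 1

1


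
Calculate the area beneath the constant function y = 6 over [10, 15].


The area under a constant function y = 6 is a rectangle.
Width = 15 - 10 = 5
Height = 6
Area = width * height
= 5 * 6
= 30

30


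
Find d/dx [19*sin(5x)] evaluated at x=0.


Apply the chain rule to differentiate 19*sin(5x):
d/dx [19*sin(5x)]
= 19 * cos(5x) * d/dx(5x)
= 19 * 5 * cos(5x)
= 95 * cos(5x)
Evaluate at x = 0:
= 95 * cos(0)
= 95 * 1
= 95

95


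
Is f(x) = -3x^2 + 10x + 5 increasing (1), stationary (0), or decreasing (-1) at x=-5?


Compute f'(x) to determine behavior:
f'(x) = -6x + 10
f'(-5) = -6 * (-5) + 10
= 30 + 10
= 40
Since f'(-5) > 0, the function is increasing (1)

1


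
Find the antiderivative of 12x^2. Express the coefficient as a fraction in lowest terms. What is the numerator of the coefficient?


Apply the power rule for integration:
integral of ax^n dx = a/(n+1) * x^(n+1) + C
integral of 12x^2 dx
= 12/3 * x^3 + C
= 4 * x^3 + C
The coefficient in lowest terms is 4 = 4/1, so its numerator is 4

4


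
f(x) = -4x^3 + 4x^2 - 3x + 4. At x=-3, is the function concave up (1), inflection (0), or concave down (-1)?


Concavity is determined by the sign of f''(x).
f(x) = -4x^3 + 4x^2 - 3x + 4
f'(x) = -12x^2 + 8x - 3
f''(x) = -24x + 8
f''(-3) = -24 * (-3) + 8
= 72 + 8
= 80
Since f''(-3) > 0, the function is concave up (1)

1


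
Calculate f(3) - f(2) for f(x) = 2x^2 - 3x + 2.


Net change = f(b) - f(a)
f(x) = 2x^2 - 3x + 2
Compute f(3):
f(3) = 2 * 3^2 - 3 * 3 + 2
= 18 - 9 + 2
= 11
Compute f(2):
f(2) = 2 * 2^2 - 3 * 2 + 2
= 8 - 6 + 2
= 4
Net change = 11 - 4 = 7

7


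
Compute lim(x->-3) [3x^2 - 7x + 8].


Since polynomials are continuous, we use direct substitution.
lim(x->-3) of 3x^2 - 7x + 8
= 3 * (-3)^2 - 7 * (-3) + 8
= 27 + 21 + 8
= 56

56


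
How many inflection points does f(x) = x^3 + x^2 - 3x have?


Inflection points occur where f''(x) = 0 and concavity changes.
f(x) = x^3 + x^2 - 3x
f'(x) = 3x^2 + 2x - 3
f''(x) = 6x + 2
Set f''(x) = 0:
6x + 2 = 0
x = -2 / 6 = -1/3
Since f''(x) is linear (degree 1), it changes sign at this point.
Therefore there is exactly 1 inflection point.

1


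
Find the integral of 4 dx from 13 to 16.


The integral of a constant k over [a, b] equals k * (b - a).
integral from 13 to 16 of 4 dx
= 4 * (16 - 13)
= 4 * 3
= 12

12


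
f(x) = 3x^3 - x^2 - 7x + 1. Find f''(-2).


First derivative:
f'(x) = 9x^2 - 2x - 7
Second derivative:
f''(x) = 18x - 2
Substitute x = -2:
f''(-2) = 18 * (-2) - 2
= -36 - 2
= -38

-38


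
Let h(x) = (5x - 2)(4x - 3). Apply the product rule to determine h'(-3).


Let u(x) = 5x - 2 and v(x) = 4x - 3
u'(x) = 5
v'(x) = 4
Product rule: h'(x) = u'(x)*v(x) + u(x)*v'(x)
= 5 * (4x - 3) + (5x - 2) * 4
At x = -3:
u(-3) = 5 * (-3) - 2 = -17
v(-3) = 4 * (-3) - 3 = -15
h'(-3) = 5 * (-15) + (-17) * 4
= -75 - 68
= -143

-143


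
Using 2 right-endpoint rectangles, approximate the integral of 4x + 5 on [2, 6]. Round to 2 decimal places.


Right Riemann sum uses right endpoints of each subinterval.
Interval: [2, 6], n = 2
dx = (6 - 2) / 2 = 2
Right endpoints: [4, 6]
f values: [21, 29]
Sum = dx * (sum of f values)
= 2 * 50
= 100 = 100.00

100.00


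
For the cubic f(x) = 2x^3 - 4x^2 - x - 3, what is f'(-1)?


Differentiate f(x) = 2x^3 - 4x^2 - x - 3 term by term:
f'(x) = 6x^2 - 8x - 1
Substitute x = -1:
f'(-1) = 6 * (-1)^2 - 8 * (-1) - 1
= 6 + 8 - 1
= 13

13


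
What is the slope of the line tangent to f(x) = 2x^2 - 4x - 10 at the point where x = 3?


The slope of the tangent line equals f'(x) at the point.
f(x) = 2x^2 - 4x - 10
f'(x) = 4x - 4
At x = 3:
f'(3) = 4 * 3 - 4
= 12 - 4
= 8

8


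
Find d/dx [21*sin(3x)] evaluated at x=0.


Apply the chain rule to differentiate 21*sin(3x):
d/dx [21*sin(3x)]
= 21 * cos(3x) * d/dx(3x)
= 21 * 3 * cos(3x)
= 63 * cos(3x)
Evaluate at x = 0:
= 63 * cos(0)
= 63 * 1
= 63

63


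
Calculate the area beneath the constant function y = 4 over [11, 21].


The area under a constant function y = 4 is a rectangle.
Width = 21 - 11 = 10
Height = 4
Area = width * height
= 10 * 4
= 40

40


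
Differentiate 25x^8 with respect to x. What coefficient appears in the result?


We apply the power rule: d/dx [ax^n] = a*n * x^(n-1)
d/dx [25x^8]
= 25 * 8 * x^(8-1)
= 200x^7
The coefficient is 200

200


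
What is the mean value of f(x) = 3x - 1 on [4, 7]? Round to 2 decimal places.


Average value = 1/(b-a) * integral from a to b of f(x) dx
First compute the integral of 3x - 1:
F(x) = (3/2)x^2 - x
F(7) = 3/2 * 49 - 1 * 7 = 133/2
F(4) = 3/2 * 16 - 1 * 4 = 20
Integral = 133/2 - 20 = 93/2
Average = (93/2) / (7 - 4) = (93/2) / 3
= 31/2 = 15.50

15.50


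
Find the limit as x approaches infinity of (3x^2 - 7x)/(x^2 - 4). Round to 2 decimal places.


For limits at infinity with equal-degree polynomials,
we compare leading coefficients.
Numerator leading term: 3x^2
Denominator leading term: x^2
Divide both by x^2:
lim = (3 - 7/x) / (1 - 4/x^2)
As x -> infinity, the 1/x and 1/x^2 terms vanish:
= 3/1 = 3 = 3.00

3.00


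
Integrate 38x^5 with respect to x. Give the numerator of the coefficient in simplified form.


Apply the power rule for integration:
integral of ax^n dx = a/(n+1) * x^(n+1) + C
integral of 38x^5 dx
= 38/6 * x^6 + C
= 19/3 * x^6 + C
The coefficient in lowest terms is 19/3, and its numerator is 19

19


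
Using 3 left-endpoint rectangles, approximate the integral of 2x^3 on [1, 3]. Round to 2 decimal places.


Left Riemann sum uses left endpoints of each subinterval.
Interval: [1, 3], n = 3
dx = (3 - 1) / 3 = 2/3
Left endpoints: [1, 5/3, 7/3]
f values: [2, 250/27, 686/27]
Sum = dx * (sum of f values)
= 2/3 * 110/3
= 220/9 ≈ 24.44

24.44


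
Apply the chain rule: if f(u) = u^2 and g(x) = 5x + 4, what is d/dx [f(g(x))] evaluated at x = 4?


Using the chain rule: (f(g(x)))' = f'(g(x)) * g'(x)
First, find g(4):
g(4) = 5 * 4 + 4 = 24
Next, f'(u) = 2u
And g'(x) = 5
So f'(g(4)) * g'(4)
= 2 * 24 * 5
= 240

240


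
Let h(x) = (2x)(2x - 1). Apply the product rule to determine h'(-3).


Let u(x) = 2x and v(x) = 2x - 1
u'(x) = 2
v'(x) = 2
Product rule: h'(x) = u'(x)*v(x) + u(x)*v'(x)
= 2 * (2x - 1) + (2x) * 2
At x = -3:
u(-3) = 2 * (-3) + 0 = -6
v(-3) = 2 * (-3) - 1 = -7
h'(-3) = 2 * (-7) + (-6) * 2
= -14 - 12
= -26

-26


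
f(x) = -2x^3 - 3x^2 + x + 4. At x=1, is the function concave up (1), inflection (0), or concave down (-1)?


Concavity is determined by the sign of f''(x).
f(x) = -2x^3 - 3x^2 + x + 4
f'(x) = -6x^2 - 6x + 1
f''(x) = -12x - 6
f''(1) = -12 * 1 - 6
= -12 - 6
= -18
Since f''(1) < 0, the function is concave down (-1)

-1


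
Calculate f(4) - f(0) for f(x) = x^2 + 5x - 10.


Net change = f(b) - f(a)
f(x) = x^2 + 5x - 10
Compute f(4):
f(4) = 1 * 4^2 + 5 * 4 - 10
= 16 + 20 - 10
= 26
Compute f(0):
f(0) = 1 * 0^2 + 5 * 0 - 10
= 0 + 0 - 10
= -10
Net change = 26 - (-10) = 36

36


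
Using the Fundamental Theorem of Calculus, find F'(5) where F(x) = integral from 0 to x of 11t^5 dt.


By the Fundamental Theorem of Calculus (Part 1):
If F(x) = integral from 0 to x of f(t) dt, then F'(x) = f(x)
Here f(t) = 11t^5
So F'(x) = 11x^5
Evaluate at x = 5:
F'(5) = 11 * 5^5
= 11 * 3125
= 34375

34375


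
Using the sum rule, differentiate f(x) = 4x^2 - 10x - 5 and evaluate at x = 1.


Differentiate term by term using power and sum rules:
f(x) = 4x^2 - 10x - 5
f'(x) = 8x - 10
Substitute x = 1:
f'(1) = 8 * 1 - 10
= 8 - 10
= -2

-2


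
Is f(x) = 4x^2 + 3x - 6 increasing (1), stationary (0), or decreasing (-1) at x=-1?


Compute f'(x) to determine behavior:
f'(x) = 8x + 3
f'(-1) = 8 * (-1) + 3
= -8 + 3
= -5
Since f'(-1) < 0, the function is decreasing (-1)

-1


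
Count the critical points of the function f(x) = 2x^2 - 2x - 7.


Find where f'(x) = 0:
f'(x) = 4x - 2
Set f'(x) = 0:
4x - 2 = 0
x = 2 / 4 = 1/2
This is a linear equation in x, so there is exactly one solution.
Number of critical points: 1

1


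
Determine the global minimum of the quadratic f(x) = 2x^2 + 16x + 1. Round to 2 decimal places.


For a quadratic f(x) = ax^2 + bx + c with a > 0, the minimum is at the vertex.
Vertex x-coordinate: x = -b/(2a)
x = -(16) / (2 * 2)
x = -16/4 = -4
Substitute back to find the minimum value:
f(-4) = 2 * (-4)^2 + 16 * (-4) + 1
= 32 - 64 + 1
= -31 = -31.00

-31.00


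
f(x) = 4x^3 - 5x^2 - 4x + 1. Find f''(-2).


First derivative:
f'(x) = 12x^2 - 10x - 4
Second derivative:
f''(x) = 24x - 10
Substitute x = -2:
f''(-2) = 24 * (-2) - 10
= -48 - 10
= -58

-58


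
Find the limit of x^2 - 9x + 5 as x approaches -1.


Since polynomials are continuous, we use direct substitution.
lim(x->-1) of x^2 - 9x + 5
= 1 * (-1)^2 - 9 * (-1) + 5
= 1 + 9 + 5
= 15

15


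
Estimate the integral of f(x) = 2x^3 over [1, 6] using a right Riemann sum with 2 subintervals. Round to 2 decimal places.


Right Riemann sum uses right endpoints of each subinterval.
Interval: [1, 6], n = 2
dx = (6 - 1) / 2 = 5/2
Right endpoints: [7/2, 6]
f values: [343/4, 432]
Sum = dx * (sum of f values)
= 5/2 * 2071/4
= 10355/8 ≈ 1294.38

1294.38


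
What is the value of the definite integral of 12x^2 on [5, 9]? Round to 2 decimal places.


Find the antiderivative of 12x^2:
F(x) = 12/3 * x^3
Apply the Fundamental Theorem of Calculus:
F(9) - F(5)
= 12/3 * 9^3 - 12/3 * 5^3
= 12/3 * (729 - 125)
= 12/3 * 604
= 2416 = 2416.00

2416.00


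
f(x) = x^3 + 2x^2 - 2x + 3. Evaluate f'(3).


Differentiate f(x) = x^3 + 2x^2 - 2x + 3 term by term:
f'(x) = 3x^2 + 4x - 2
Substitute x = 3:
f'(3) = 3 * 3^2 + 4 * 3 - 2
= 27 + 12 - 2
= 37

37


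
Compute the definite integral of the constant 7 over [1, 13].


The integral of a constant k over [a, b] equals k * (b - a).
integral from 1 to 13 of 7 dx
= 7 * (13 - 1)
= 7 * 12
= 84

84


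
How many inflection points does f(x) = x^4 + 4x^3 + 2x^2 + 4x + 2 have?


Inflection points occur where f''(x) = 0 and concavity changes.
f(x) = x^4 + 4x^3 + 2x^2 + 4x + 2
f'(x) = 4x^3 + 12x^2 + 4x + 4
f''(x) = 12x^2 + 24x + 4
This is a quadratic in x. Use the discriminant to count real roots.
Discriminant = (24)^2 - 4 * 12 * 4
= 576 - 192
= 384
Since discriminant > 0, f''(x) = 0 has 2 distinct real solutions.
A quadratic with two distinct real roots changes sign at each root, so concavity changes at both.
Number of inflection points: 2

2


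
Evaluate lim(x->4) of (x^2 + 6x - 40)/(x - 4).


Direct substitution gives 0/0, so we factor the numerator.
Factor: (x^2 + 6x - 40) = (x - 4)(x + 10)
Cancel the common factor (x - 4):
(x^2 + 6x - 40)/(x - 4) = (x + 10)
Now substitute x = 4:
= (4) - (-10) = 14

14


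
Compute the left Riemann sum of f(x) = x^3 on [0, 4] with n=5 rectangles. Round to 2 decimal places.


Left Riemann sum uses left endpoints of each subinterval.
Interval: [0, 4], n = 5
dx = (4 - 0) / 5 = 4/5
Left endpoints: [0, 4/5, 8/5, 12/5, 16/5]
f values: [0, 64/125, 512/125, 1728/125, 4096/125]
Sum = dx * (sum of f values)
= 4/5 * 256/5
= 1024/25 = 40.96

40.96


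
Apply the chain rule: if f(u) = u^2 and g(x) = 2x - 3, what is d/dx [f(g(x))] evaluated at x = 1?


Using the chain rule: (f(g(x)))' = f'(g(x)) * g'(x)
First, find g(1):
g(1) = 2 * 1 - 3 = -1
Next, f'(u) = 2u
And g'(x) = 2
So f'(g(1)) * g'(1)
= 2 * (-1) * 2
= -4

-4


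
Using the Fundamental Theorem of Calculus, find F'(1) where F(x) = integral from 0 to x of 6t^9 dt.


By the Fundamental Theorem of Calculus (Part 1):
If F(x) = integral from 0 to x of f(t) dt, then F'(x) = f(x)
Here f(t) = 6t^9
So F'(x) = 6x^9
Evaluate at x = 1:
F'(1) = 6 * 1^9
= 6 * 1
= 6

6


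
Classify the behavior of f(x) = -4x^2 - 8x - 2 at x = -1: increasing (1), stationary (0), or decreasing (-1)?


Compute f'(x) to determine behavior:
f'(x) = -8x - 8
f'(-1) = -8 * (-1) - 8
= 8 - 8
= 0
Since f'(-1) = 0, the function is stationary (0)

0


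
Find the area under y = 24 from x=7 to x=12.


The area under a constant function y = 24 is a rectangle.
Width = 12 - 7 = 5
Height = 24
Area = width * height
= 5 * 24
= 120

120


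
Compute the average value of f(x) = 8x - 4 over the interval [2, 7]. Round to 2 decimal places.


Average value = 1/(b-a) * integral from a to b of f(x) dx
First compute the integral of 8x - 4:
F(x) = 4x^2 - 4x
F(7) = 4 * 49 - 4 * 7 = 168
F(2) = 4 * 4 - 4 * 2 = 8
Integral = 168 - 8 = 160
Average = 160 / (7 - 2) = 160 / 5
= 32 = 32.00

32.00


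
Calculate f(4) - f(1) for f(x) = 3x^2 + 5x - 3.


Net change = f(b) - f(a)
f(x) = 3x^2 + 5x - 3
Compute f(4):
f(4) = 3 * 4^2 + 5 * 4 - 3
= 48 + 20 - 3
= 65
Compute f(1):
f(1) = 3 * 1^2 + 5 * 1 - 3
= 3 + 5 - 3
= 5
Net change = 65 - 5 = 60

60


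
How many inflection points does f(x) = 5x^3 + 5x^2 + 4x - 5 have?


Inflection points occur where f''(x) = 0 and concavity changes.
f(x) = 5x^3 + 5x^2 + 4x - 5
f'(x) = 15x^2 + 10x + 4
f''(x) = 30x + 10
Set f''(x) = 0:
30x + 10 = 0
x = -10 / 30 = -1/3
Since f''(x) is linear (degree 1), it changes sign at this point.
Therefore there is exactly 1 inflection point.

1


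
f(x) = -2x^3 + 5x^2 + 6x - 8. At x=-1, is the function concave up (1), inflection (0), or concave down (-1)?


Concavity is determined by the sign of f''(x).
f(x) = -2x^3 + 5x^2 + 6x - 8
f'(x) = -6x^2 + 10x + 6
f''(x) = -12x + 10
f''(-1) = -12 * (-1) + 10
= 12 + 10
= 22
Since f''(-1) > 0, the function is concave up (1)

1


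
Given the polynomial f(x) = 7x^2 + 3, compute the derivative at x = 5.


Differentiate term by term using power and sum rules:
f(x) = 7x^2 + 3
f'(x) = 14x
Substitute x = 5:
f'(5) = 14 * 5 + 0
= 70 + 0
= 70

70


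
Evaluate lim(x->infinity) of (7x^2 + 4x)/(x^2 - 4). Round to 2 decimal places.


For limits at infinity with equal-degree polynomials,
we compare leading coefficients.
Numerator leading term: 7x^2
Denominator leading term: x^2
Divide both by x^2:
lim = (7 + 4/x) / (1 - 4/x^2)
As x -> infinity, the 1/x and 1/x^2 terms vanish:
= 7/1 = 7 = 7.00

7.00


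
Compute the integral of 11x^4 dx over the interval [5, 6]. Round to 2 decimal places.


Find the antiderivative of 11x^4:
F(x) = 11/5 * x^5
Apply the Fundamental Theorem of Calculus:
F(6) - F(5)
= 11/5 * 6^5 - 11/5 * 5^5
= 11/5 * (7776 - 3125)
= 11/5 * 4651
= 51161/5 = 10232.20

10232.20


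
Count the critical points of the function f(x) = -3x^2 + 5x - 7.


Find where f'(x) = 0:
f'(x) = -6x + 5
Set f'(x) = 0:
-6x + 5 = 0
x = -5 / (-6) = 5/6
This is a linear equation in x, so there is exactly one solution.
Number of critical points: 1

1


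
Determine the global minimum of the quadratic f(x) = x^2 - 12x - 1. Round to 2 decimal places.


For a quadratic f(x) = ax^2 + bx + c with a > 0, the minimum is at the vertex.
Vertex x-coordinate: x = -b/(2a)
x = -(-12) / (2 * 1)
x = 12/2 = 6
Substitute back to find the minimum value:
f(6) = 1 * 6^2 - 12 * 6 - 1
= 36 - 72 - 1
= -37 = -37.00

-37.00


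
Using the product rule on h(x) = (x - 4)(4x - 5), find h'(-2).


Let u(x) = x - 4 and v(x) = 4x - 5
u'(x) = 1
v'(x) = 4
Product rule: h'(x) = u'(x)*v(x) + u(x)*v'(x)
= 1 * (4x - 5) + (x - 4) * 4
At x = -2:
u(-2) = 1 * (-2) - 4 = -6
v(-2) = 4 * (-2) - 5 = -13
h'(-2) = 1 * (-13) + (-6) * 4
= -13 - 24
= -37

-37


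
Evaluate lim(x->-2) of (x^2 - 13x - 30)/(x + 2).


Direct substitution gives 0/0, so we factor the numerator.
Factor: (x^2 - 13x - 30) = (x + 2)(x - 15)
Cancel the common factor (x + 2):
(x^2 - 13x - 30)/(x + 2) = (x - 15)
Now substitute x = -2:
= (-2) - (15) = -17

-17


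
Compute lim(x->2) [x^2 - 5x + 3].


Since polynomials are continuous, we use direct substitution.
lim(x->2) of x^2 - 5x + 3
= 1 * 2^2 - 5 * 2 + 3
= 4 - 10 + 3
= -3

-3


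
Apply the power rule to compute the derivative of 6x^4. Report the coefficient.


We apply the power rule: d/dx [ax^n] = a*n * x^(n-1)
d/dx [6x^4]
= 6 * 4 * x^(4-1)
= 24x^3
The coefficient is 24

24


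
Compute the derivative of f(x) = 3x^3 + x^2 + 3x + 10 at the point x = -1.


Differentiate f(x) = 3x^3 + x^2 + 3x + 10 term by term:
f'(x) = 9x^2 + 2x + 3
Substitute x = -1:
f'(-1) = 9 * (-1)^2 + 2 * (-1) + 3
= 9 - 2 + 3
= 10

10


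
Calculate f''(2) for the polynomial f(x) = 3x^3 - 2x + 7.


First derivative:
f'(x) = 9x^2 - 2
Second derivative:
f''(x) = 18x
Substitute x = 2:
f''(2) = 18 * 2 + 0
= 36 + 0
= 36

36


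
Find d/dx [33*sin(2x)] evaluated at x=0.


Apply the chain rule to differentiate 33*sin(2x):
d/dx [33*sin(2x)]
= 33 * cos(2x) * d/dx(2x)
= 33 * 2 * cos(2x)
= 66 * cos(2x)
Evaluate at x = 0:
= 66 * cos(0)
= 66 * 1
= 66

66


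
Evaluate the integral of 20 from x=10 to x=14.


The integral of a constant k over [a, b] equals k * (b - a).
integral from 10 to 14 of 20 dx
= 20 * (14 - 10)
= 20 * 4
= 80

80


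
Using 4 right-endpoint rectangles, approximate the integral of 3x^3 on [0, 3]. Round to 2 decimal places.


Right Riemann sum uses right endpoints of each subinterval.
Interval: [0, 3], n = 4
dx = (3 - 0) / 4 = 3/4
Right endpoints: [3/4, 3/2, 9/4, 3]
f values: [81/64, 81/8, 2187/64, 81]
Sum = dx * (sum of f values)
= 3/4 * 2025/16
= 6075/64 ≈ 94.92

94.92


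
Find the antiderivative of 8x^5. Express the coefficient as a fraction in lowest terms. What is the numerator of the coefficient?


Apply the power rule for integration:
integral of ax^n dx = a/(n+1) * x^(n+1) + C
integral of 8x^5 dx
= 8/6 * x^6 + C
= 4/3 * x^6 + C
The coefficient in lowest terms is 4/3, and its numerator is 4

4


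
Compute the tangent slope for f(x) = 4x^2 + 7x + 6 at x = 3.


The slope of the tangent line equals f'(x) at the point.
f(x) = 4x^2 + 7x + 6
f'(x) = 8x + 7
At x = 3:
f'(3) = 8 * 3 + 7
= 24 + 7
= 31

31


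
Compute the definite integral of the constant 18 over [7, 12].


The integral of a constant k over [a, b] equals k * (b - a).
integral from 7 to 12 of 18 dx
= 18 * (12 - 7)
= 18 * 5
= 90

90


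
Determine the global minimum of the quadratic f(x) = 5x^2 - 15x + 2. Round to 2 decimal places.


For a quadratic f(x) = ax^2 + bx + c with a > 0, the minimum is at the vertex.
Vertex x-coordinate: x = -b/(2a)
x = -(-15) / (2 * 5)
x = 15/10 = 3/2
Substitute back to find the minimum value:
f(3/2) = 5 * (3/2)^2 - 15 * (3/2) + 2
= 45/4 - 45/2 + 2
= -37/4 = -9.25

-9.25


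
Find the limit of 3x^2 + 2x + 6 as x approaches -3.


Since polynomials are continuous, we use direct substitution.
lim(x->-3) of 3x^2 + 2x + 6
= 3 * (-3)^2 + 2 * (-3) + 6
= 27 - 6 + 6
= 27

27


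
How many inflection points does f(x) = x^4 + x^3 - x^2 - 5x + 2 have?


Inflection points occur where f''(x) = 0 and concavity changes.
f(x) = x^4 + x^3 - x^2 - 5x + 2
f'(x) = 4x^3 + 3x^2 - 2x - 5
f''(x) = 12x^2 + 6x - 2
This is a quadratic in x. Use the discriminant to count real roots.
Discriminant = (6)^2 - 4 * 12 * (-2)
= 36 - (-96)
= 132
Since discriminant > 0, f''(x) = 0 has 2 distinct real solutions.
A quadratic with two distinct real roots changes sign at each root, so concavity changes at both.
Number of inflection points: 2

2


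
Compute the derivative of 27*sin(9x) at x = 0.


Apply the chain rule to differentiate 27*sin(9x):
d/dx [27*sin(9x)]
= 27 * cos(9x) * d/dx(9x)
= 27 * 9 * cos(9x)
= 243 * cos(9x)
Evaluate at x = 0:
= 243 * cos(0)
= 243 * 1
= 243

243


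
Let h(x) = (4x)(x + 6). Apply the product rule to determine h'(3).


Let u(x) = 4x and v(x) = x + 6
u'(x) = 4
v'(x) = 1
Product rule: h'(x) = u'(x)*v(x) + u(x)*v'(x)
= 4 * (x + 6) + (4x) * 1
At x = 3:
u(3) = 4 * 3 + 0 = 12
v(3) = 1 * 3 + 6 = 9
h'(3) = 4 * 9 + 12 * 1
= 36 + 12
= 48

48


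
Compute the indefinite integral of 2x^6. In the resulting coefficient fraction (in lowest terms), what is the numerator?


Apply the power rule for integration:
integral of ax^n dx = a/(n+1) * x^(n+1) + C
integral of 2x^6 dx
= 2/7 * x^7 + C
The coefficient in lowest terms is 2/7, and its numerator is 2

2


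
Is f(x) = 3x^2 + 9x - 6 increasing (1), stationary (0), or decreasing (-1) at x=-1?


Compute f'(x) to determine behavior:
f'(x) = 6x + 9
f'(-1) = 6 * (-1) + 9
= -6 + 9
= 3
Since f'(-1) > 0, the function is increasing (1)

1


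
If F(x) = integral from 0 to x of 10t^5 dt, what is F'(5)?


By the Fundamental Theorem of Calculus (Part 1):
If F(x) = integral from 0 to x of f(t) dt, then F'(x) = f(x)
Here f(t) = 10t^5
So F'(x) = 10x^5
Evaluate at x = 5:
F'(5) = 10 * 5^5
= 10 * 3125
= 31250

31250


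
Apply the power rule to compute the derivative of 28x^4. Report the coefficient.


We apply the power rule: d/dx [ax^n] = a*n * x^(n-1)
d/dx [28x^4]
= 28 * 4 * x^(4-1)
= 112x^3
The coefficient is 112

112


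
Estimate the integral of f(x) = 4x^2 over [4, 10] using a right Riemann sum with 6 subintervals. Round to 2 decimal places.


Right Riemann sum uses right endpoints of each subinterval.
Interval: [4, 10], n = 6
dx = (10 - 4) / 6 = 1
Right endpoints: [5, 6, 7, 8, 9, 10]
f values: [100, 144, 196, 256, 324, 400]
Sum = dx * (sum of f values)
= 1 * 1420
= 1420 = 1420.00

1420.00


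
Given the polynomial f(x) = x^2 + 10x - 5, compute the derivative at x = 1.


Differentiate term by term using power and sum rules:
f(x) = x^2 + 10x - 5
f'(x) = 2x + 10
Substitute x = 1:
f'(1) = 2 * 1 + 10
= 2 + 10
= 12

12


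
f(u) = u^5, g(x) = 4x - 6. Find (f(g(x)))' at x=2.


Using the chain rule: (f(g(x)))' = f'(g(x)) * g'(x)
First, find g(2):
g(2) = 4 * 2 - 6 = 2
Next, f'(u) = 5u^4
And g'(x) = 4
So f'(g(2)) * g'(2)
= 5 * 2^4 * 4
= 5 * 16 * 4
= 320

320


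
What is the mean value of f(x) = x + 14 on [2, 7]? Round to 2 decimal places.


Average value = 1/(b-a) * integral from a to b of f(x) dx
First compute the integral of x + 14:
F(x) = (1/2)x^2 + 14x
F(7) = 1/2 * 49 + 14 * 7 = 245/2
F(2) = 1/2 * 4 + 14 * 2 = 30
Integral = 245/2 - 30 = 185/2
Average = (185/2) / (7 - 2) = (185/2) / 5
= 37/2 = 18.50

18.50


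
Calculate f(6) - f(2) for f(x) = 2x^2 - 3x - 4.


Net change = f(b) - f(a)
f(x) = 2x^2 - 3x - 4
Compute f(6):
f(6) = 2 * 6^2 - 3 * 6 - 4
= 72 - 18 - 4
= 50
Compute f(2):
f(2) = 2 * 2^2 - 3 * 2 - 4
= 8 - 6 - 4
= -2
Net change = 50 - (-2) = 52

52


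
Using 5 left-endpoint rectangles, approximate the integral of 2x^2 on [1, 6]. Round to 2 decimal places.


Left Riemann sum uses left endpoints of each subinterval.
Interval: [1, 6], n = 5
dx = (6 - 1) / 5 = 1
Left endpoints: [1, 2, 3, 4, 5]
f values: [2, 8, 18, 32, 50]
Sum = dx * (sum of f values)
= 1 * 110
= 110 = 110.00

110.00


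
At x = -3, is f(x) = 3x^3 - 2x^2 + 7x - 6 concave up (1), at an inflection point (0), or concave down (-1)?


Concavity is determined by the sign of f''(x).
f(x) = 3x^3 - 2x^2 + 7x - 6
f'(x) = 9x^2 - 4x + 7
f''(x) = 18x - 4
f''(-3) = 18 * (-3) - 4
= -54 - 4
= -58
Since f''(-3) < 0, the function is concave down (-1)

-1


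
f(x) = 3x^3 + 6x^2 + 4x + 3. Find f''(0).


First derivative:
f'(x) = 9x^2 + 12x + 4
Second derivative:
f''(x) = 18x + 12
Substitute x = 0:
f''(0) = 18 * 0 + 12
= 0 + 12
= 12

12


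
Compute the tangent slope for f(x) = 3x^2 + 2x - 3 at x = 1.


The slope of the tangent line equals f'(x) at the point.
f(x) = 3x^2 + 2x - 3
f'(x) = 6x + 2
At x = 1:
f'(1) = 6 * 1 + 2
= 6 + 2
= 8

8


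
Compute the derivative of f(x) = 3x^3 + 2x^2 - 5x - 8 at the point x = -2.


Differentiate f(x) = 3x^3 + 2x^2 - 5x - 8 term by term:
f'(x) = 9x^2 + 4x - 5
Substitute x = -2:
f'(-2) = 9 * (-2)^2 + 4 * (-2) - 5
= 36 - 8 - 5
= 23

23


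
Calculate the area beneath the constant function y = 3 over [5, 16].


The area under a constant function y = 3 is a rectangle.
Width = 16 - 5 = 11
Height = 3
Area = width * height
= 11 * 3
= 33

33


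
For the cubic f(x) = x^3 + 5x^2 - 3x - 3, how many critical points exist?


Find where f'(x) = 0:
f(x) = x^3 + 5x^2 - 3x - 3
f'(x) = 3x^2 + 10x - 3
This is a quadratic in x. Use the discriminant to count real roots.
Discriminant = (10)^2 - 4 * 3 * (-3)
= 100 - (-36)
= 136
Since discriminant > 0, f'(x) = 0 has 2 real solutions.
Number of critical points: 2

2


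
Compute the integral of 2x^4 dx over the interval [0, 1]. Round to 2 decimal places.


Find the antiderivative of 2x^4:
F(x) = 2/5 * x^5
Apply the Fundamental Theorem of Calculus:
F(1) - F(0)
= 2/5 * 1^5 - 2/5 * 0^5
= 2/5 * (1 - 0)
= 2/5 * 1
= 2/5 = 0.40

0.40


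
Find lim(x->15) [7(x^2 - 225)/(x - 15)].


Direct substitution gives 0/0, so we factor the numerator.
Factor: 7(x^2 - 225) = 7 * (x - 15)(x + 15)
Cancel the common factor (x - 15):
7(x^2 - 225)/(x - 15) = 7 * (x + 15)
Now substitute x = 15:
= 7 * (15 + 15) = 210

210


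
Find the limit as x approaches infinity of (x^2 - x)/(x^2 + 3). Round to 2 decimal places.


For limits at infinity with equal-degree polynomials,
we compare leading coefficients.
Numerator leading term: x^2
Denominator leading term: x^2
Divide both by x^2:
lim = (1 - 1/x) / (1 + 3/x^2)
As x -> infinity, the 1/x and 1/x^2 terms vanish:
= 1/1 = 1 = 1.00

1.00


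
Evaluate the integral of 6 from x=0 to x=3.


The integral of a constant k over [a, b] equals k * (b - a).
integral from 0 to 3 of 6 dx
= 6 * (3 - 0)
= 6 * 3
= 18

18


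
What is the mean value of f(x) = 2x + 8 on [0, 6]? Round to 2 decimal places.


Average value = 1/(b-a) * integral from a to b of f(x) dx
First compute the integral of 2x + 8:
F(x) = x^2 + 8x
F(6) = 1 * 36 + 8 * 6 = 84
F(0) = 1 * 0 + 8 * 0 = 0
Integral = 84 - 0 = 84
Average = 84 / (6 - 0) = 84 / 6
= 14 = 14.00

14.00


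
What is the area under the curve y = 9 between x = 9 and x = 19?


The area under a constant function y = 9 is a rectangle.
Width = 19 - 9 = 10
Height = 9
Area = width * height
= 10 * 9
= 90

90


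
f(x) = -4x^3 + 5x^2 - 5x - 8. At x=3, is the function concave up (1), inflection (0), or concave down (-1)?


Concavity is determined by the sign of f''(x).
f(x) = -4x^3 + 5x^2 - 5x - 8
f'(x) = -12x^2 + 10x - 5
f''(x) = -24x + 10
f''(3) = -24 * 3 + 10
= -72 + 10
= -62
Since f''(3) < 0, the function is concave down (-1)

-1


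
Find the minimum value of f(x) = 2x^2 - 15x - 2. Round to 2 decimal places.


For a quadratic f(x) = ax^2 + bx + c with a > 0, the minimum is at the vertex.
Vertex x-coordinate: x = -b/(2a)
x = -(-15) / (2 * 2)
x = 15/4
Substitute back to find the minimum value:
f(15/4) = 2 * (15/4)^2 - 15 * (15/4) - 2
= 225/8 - 225/4 - 2
= -241/8 ≈ -30.13

-30.13


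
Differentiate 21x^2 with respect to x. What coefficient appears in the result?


We apply the power rule: d/dx [ax^n] = a*n * x^(n-1)
d/dx [21x^2]
= 21 * 2 * x^(2-1)
= 42x
The coefficient is 42

42


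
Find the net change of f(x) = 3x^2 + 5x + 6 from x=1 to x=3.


Net change = f(b) - f(a)
f(x) = 3x^2 + 5x + 6
Compute f(3):
f(3) = 3 * 3^2 + 5 * 3 + 6
= 27 + 15 + 6
= 48
Compute f(1):
f(1) = 3 * 1^2 + 5 * 1 + 6
= 3 + 5 + 6
= 14
Net change = 48 - 14 = 34

34


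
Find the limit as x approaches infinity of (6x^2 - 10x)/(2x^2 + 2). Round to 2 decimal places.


For limits at infinity with equal-degree polynomials,
we compare leading coefficients.
Numerator leading term: 6x^2
Denominator leading term: 2x^2
Divide both by x^2:
lim = (6 - 10/x) / (2 + 2/x^2)
As x -> infinity, the 1/x and 1/x^2 terms vanish:
= 6/2 = 3 = 3.00

3.00


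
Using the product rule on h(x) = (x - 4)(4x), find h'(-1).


Let u(x) = x - 4 and v(x) = 4x
u'(x) = 1
v'(x) = 4
Product rule: h'(x) = u'(x)*v(x) + u(x)*v'(x)
= 1 * (4x) + (x - 4) * 4
At x = -1:
u(-1) = 1 * (-1) - 4 = -5
v(-1) = 4 * (-1) + 0 = -4
h'(-1) = 1 * (-4) + (-5) * 4
= -4 - 20
= -24

-24


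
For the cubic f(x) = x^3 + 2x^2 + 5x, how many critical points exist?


Find where f'(x) = 0:
f(x) = x^3 + 2x^2 + 5x
f'(x) = 3x^2 + 4x + 5
This is a quadratic in x. Use the discriminant to count real roots.
Discriminant = (4)^2 - 4 * 3 * 5
= 16 - 60
= -44
Since discriminant < 0, f'(x) = 0 has no real solutions.
Number of critical points: 0

0


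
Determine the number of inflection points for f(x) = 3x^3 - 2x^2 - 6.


Inflection points occur where f''(x) = 0 and concavity changes.
f(x) = 3x^3 - 2x^2 - 6
f'(x) = 9x^2 - 4x
f''(x) = 18x - 4
Set f''(x) = 0:
18x - 4 = 0
x = 4 / 18 = 2/9
Since f''(x) is linear (degree 1), it changes sign at this point.
Therefore there is exactly 1 inflection point.

1


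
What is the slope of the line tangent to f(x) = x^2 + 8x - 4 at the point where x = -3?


The slope of the tangent line equals f'(x) at the point.
f(x) = x^2 + 8x - 4
f'(x) = 2x + 8
At x = -3:
f'(-3) = 2 * (-3) + 8
= -6 + 8
= 2

2


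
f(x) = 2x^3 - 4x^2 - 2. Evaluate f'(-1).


Differentiate f(x) = 2x^3 - 4x^2 - 2 term by term:
f'(x) = 6x^2 - 8x
Substitute x = -1:
f'(-1) = 6 * (-1)^2 - 8 * (-1) + 0
= 6 + 8 + 0
= 14

14


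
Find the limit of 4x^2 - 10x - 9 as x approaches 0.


Since polynomials are continuous, we use direct substitution.
lim(x->0) of 4x^2 - 10x - 9
= 4 * 0^2 - 10 * 0 - 9
= 0 + 0 - 9
= -9

-9


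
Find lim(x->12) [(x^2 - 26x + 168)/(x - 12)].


Direct substitution gives 0/0, so we factor the numerator.
Factor: (x^2 - 26x + 168) = (x - 12)(x - 14)
Cancel the common factor (x - 12):
(x^2 - 26x + 168)/(x - 12) = (x - 14)
Now substitute x = 12:
= (12) - (14) = -2

-2


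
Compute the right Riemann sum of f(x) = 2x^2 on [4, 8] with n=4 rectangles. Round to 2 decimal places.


Right Riemann sum uses right endpoints of each subinterval.
Interval: [4, 8], n = 4
dx = (8 - 4) / 4 = 1
Right endpoints: [5, 6, 7, 8]
f values: [50, 72, 98, 128]
Sum = dx * (sum of f values)
= 1 * 348
= 348 = 348.00

348.00


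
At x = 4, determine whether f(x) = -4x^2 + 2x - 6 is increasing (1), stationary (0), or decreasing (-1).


Compute f'(x) to determine behavior:
f'(x) = -8x + 2
f'(4) = -8 * 4 + 2
= -32 + 2
= -30
Since f'(4) < 0, the function is decreasing (-1)

-1


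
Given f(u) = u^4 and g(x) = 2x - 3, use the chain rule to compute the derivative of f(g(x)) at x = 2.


Using the chain rule: (f(g(x)))' = f'(g(x)) * g'(x)
First, find g(2):
g(2) = 2 * 2 - 3 = 1
Next, f'(u) = 4u^3
And g'(x) = 2
So f'(g(2)) * g'(2)
= 4 * 1^3 * 2
= 4 * 1 * 2
= 8

8


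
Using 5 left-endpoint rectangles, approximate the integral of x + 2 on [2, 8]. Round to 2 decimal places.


Left Riemann sum uses left endpoints of each subinterval.
Interval: [2, 8], n = 5
dx = (8 - 2) / 5 = 6/5
Left endpoints: [2, 16/5, 22/5, 28/5, 34/5]
f values: [4, 26/5, 32/5, 38/5, 44/5]
Sum = dx * (sum of f values)
= 6/5 * 32
= 192/5 = 38.40

38.40


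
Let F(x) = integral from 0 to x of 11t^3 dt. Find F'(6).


By the Fundamental Theorem of Calculus (Part 1):
If F(x) = integral from 0 to x of f(t) dt, then F'(x) = f(x)
Here f(t) = 11t^3
So F'(x) = 11x^3
Evaluate at x = 6:
F'(6) = 11 * 6^3
= 11 * 216
= 2376

2376


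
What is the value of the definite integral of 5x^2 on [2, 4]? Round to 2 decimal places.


Find the antiderivative of 5x^2:
F(x) = 5/3 * x^3
Apply the Fundamental Theorem of Calculus:
F(4) - F(2)
= 5/3 * 4^3 - 5/3 * 2^3
= 5/3 * (64 - 8)
= 5/3 * 56
= 280/3 ≈ 93.33

93.33


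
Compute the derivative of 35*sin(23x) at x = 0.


Apply the chain rule to differentiate 35*sin(23x):
d/dx [35*sin(23x)]
= 35 * cos(23x) * d/dx(23x)
= 35 * 23 * cos(23x)
= 805 * cos(23x)
Evaluate at x = 0:
= 805 * cos(0)
= 805 * 1
= 805

805


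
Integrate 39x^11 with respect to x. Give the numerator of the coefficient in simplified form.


Apply the power rule for integration:
integral of ax^n dx = a/(n+1) * x^(n+1) + C
integral of 39x^11 dx
= 39/12 * x^12 + C
= 13/4 * x^12 + C
The coefficient in lowest terms is 13/4, and its numerator is 13

13


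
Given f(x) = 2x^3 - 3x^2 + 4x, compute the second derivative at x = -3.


First derivative:
f'(x) = 6x^2 - 6x + 4
Second derivative:
f''(x) = 12x - 6
Substitute x = -3:
f''(-3) = 12 * (-3) - 6
= -36 - 6
= -42

-42


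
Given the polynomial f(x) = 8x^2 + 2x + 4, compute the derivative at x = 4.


Differentiate term by term using power and sum rules:
f(x) = 8x^2 + 2x + 4
f'(x) = 16x + 2
Substitute x = 4:
f'(4) = 16 * 4 + 2
= 64 + 2
= 66

66


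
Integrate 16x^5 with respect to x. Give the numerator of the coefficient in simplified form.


Apply the power rule for integration:
integral of ax^n dx = a/(n+1) * x^(n+1) + C
integral of 16x^5 dx
= 16/6 * x^6 + C
= 8/3 * x^6 + C
The coefficient in lowest terms is 8/3, and its numerator is 8

8


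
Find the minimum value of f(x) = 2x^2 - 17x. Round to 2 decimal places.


For a quadratic f(x) = ax^2 + bx + c with a > 0, the minimum is at the vertex.
Vertex x-coordinate: x = -b/(2a)
x = -(-17) / (2 * 2)
x = 17/4
Substitute back to find the minimum value:
f(17/4) = 2 * (17/4)^2 - 17 * (17/4) + 0
= 289/8 - 289/4 + 0
= -289/8 ≈ -36.13

-36.13


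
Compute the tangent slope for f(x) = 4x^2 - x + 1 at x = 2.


The slope of the tangent line equals f'(x) at the point.
f(x) = 4x^2 - x + 1
f'(x) = 8x - 1
At x = 2:
f'(2) = 8 * 2 - 1
= 16 - 1
= 15

15


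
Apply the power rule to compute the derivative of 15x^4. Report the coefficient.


We apply the power rule: d/dx [ax^n] = a*n * x^(n-1)
d/dx [15x^4]
= 15 * 4 * x^(4-1)
= 60x^3
The coefficient is 60

60


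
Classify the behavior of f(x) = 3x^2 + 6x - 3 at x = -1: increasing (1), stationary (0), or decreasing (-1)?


Compute f'(x) to determine behavior:
f'(x) = 6x + 6
f'(-1) = 6 * (-1) + 6
= -6 + 6
= 0
Since f'(-1) = 0, the function is stationary (0)

0


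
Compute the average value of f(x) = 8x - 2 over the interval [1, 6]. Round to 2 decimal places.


Average value = 1/(b-a) * integral from a to b of f(x) dx
First compute the integral of 8x - 2:
F(x) = 4x^2 - 2x
F(6) = 4 * 36 - 2 * 6 = 132
F(1) = 4 * 1 - 2 * 1 = 2
Integral = 132 - 2 = 130
Average = 130 / (6 - 1) = 130 / 5
= 26 = 26.00

26.00


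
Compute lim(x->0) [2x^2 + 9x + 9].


Since polynomials are continuous, we use direct substitution.
lim(x->0) of 2x^2 + 9x + 9
= 2 * 0^2 + 9 * 0 + 9
= 0 + 0 + 9
= 9

9


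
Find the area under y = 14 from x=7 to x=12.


The area under a constant function y = 14 is a rectangle.
Width = 12 - 7 = 5
Height = 14
Area = width * height
= 5 * 14
= 70

70


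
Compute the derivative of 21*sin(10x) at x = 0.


Apply the chain rule to differentiate 21*sin(10x):
d/dx [21*sin(10x)]
= 21 * cos(10x) * d/dx(10x)
= 21 * 10 * cos(10x)
= 210 * cos(10x)
Evaluate at x = 0:
= 210 * cos(0)
= 210 * 1
= 210

210


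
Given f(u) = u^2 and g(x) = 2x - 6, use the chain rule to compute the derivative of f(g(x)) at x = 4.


Using the chain rule: (f(g(x)))' = f'(g(x)) * g'(x)
First, find g(4):
g(4) = 2 * 4 - 6 = 2
Next, f'(u) = 2u
And g'(x) = 2
So f'(g(4)) * g'(4)
= 2 * 2 * 2
= 8

8


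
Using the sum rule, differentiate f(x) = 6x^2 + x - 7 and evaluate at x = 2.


Differentiate term by term using power and sum rules:
f(x) = 6x^2 + x - 7
f'(x) = 12x + 1
Substitute x = 2:
f'(2) = 12 * 2 + 1
= 24 + 1
= 25

25


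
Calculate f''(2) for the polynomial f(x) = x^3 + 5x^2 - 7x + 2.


First derivative:
f'(x) = 3x^2 + 10x - 7
Second derivative:
f''(x) = 6x + 10
Substitute x = 2:
f''(2) = 6 * 2 + 10
= 12 + 10
= 22

22


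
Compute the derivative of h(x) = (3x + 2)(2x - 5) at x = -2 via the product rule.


Let u(x) = 3x + 2 and v(x) = 2x - 5
u'(x) = 3
v'(x) = 2
Product rule: h'(x) = u'(x)*v(x) + u(x)*v'(x)
= 3 * (2x - 5) + (3x + 2) * 2
At x = -2:
u(-2) = 3 * (-2) + 2 = -4
v(-2) = 2 * (-2) - 5 = -9
h'(-2) = 3 * (-9) + (-4) * 2
= -27 - 8
= -35

-35


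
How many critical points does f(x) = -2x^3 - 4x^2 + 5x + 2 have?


Find where f'(x) = 0:
f(x) = -2x^3 - 4x^2 + 5x + 2
f'(x) = -6x^2 - 8x + 5
This is a quadratic in x. Use the discriminant to count real roots.
Discriminant = (-8)^2 - 4 * (-6) * 5
= 64 - (-120)
= 184
Since discriminant > 0, f'(x) = 0 has 2 real solutions.
Number of critical points: 2

2


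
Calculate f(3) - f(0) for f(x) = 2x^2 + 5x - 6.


Net change = f(b) - f(a)
f(x) = 2x^2 + 5x - 6
Compute f(3):
f(3) = 2 * 3^2 + 5 * 3 - 6
= 18 + 15 - 6
= 27
Compute f(0):
f(0) = 2 * 0^2 + 5 * 0 - 6
= 0 + 0 - 6
= -6
Net change = 27 - (-6) = 33

33


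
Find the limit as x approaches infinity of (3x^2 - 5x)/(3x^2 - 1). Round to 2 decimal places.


For limits at infinity with equal-degree polynomials,
we compare leading coefficients.
Numerator leading term: 3x^2
Denominator leading term: 3x^2
Divide both by x^2:
lim = (3 - 5/x) / (3 - 1/x^2)
As x -> infinity, the 1/x and 1/x^2 terms vanish:
= 3/3 = 1 = 1.00

1.00


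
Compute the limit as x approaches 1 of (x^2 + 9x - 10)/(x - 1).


Direct substitution gives 0/0, so we factor the numerator.
Factor: (x^2 + 9x - 10) = (x - 1)(x + 10)
Cancel the common factor (x - 1):
(x^2 + 9x - 10)/(x - 1) = (x + 10)
Now substitute x = 1:
= (1) - (-10) = 11

11


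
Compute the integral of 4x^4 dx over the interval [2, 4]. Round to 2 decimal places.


Find the antiderivative of 4x^4:
F(x) = 4/5 * x^5
Apply the Fundamental Theorem of Calculus:
F(4) - F(2)
= 4/5 * 4^5 - 4/5 * 2^5
= 4/5 * (1024 - 32)
= 4/5 * 992
= 3968/5 = 793.60

793.60


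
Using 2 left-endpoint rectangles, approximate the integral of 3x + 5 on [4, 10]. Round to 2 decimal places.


Left Riemann sum uses left endpoints of each subinterval.
Interval: [4, 10], n = 2
dx = (10 - 4) / 2 = 3
Left endpoints: [4, 7]
f values: [17, 26]
Sum = dx * (sum of f values)
= 3 * 43
= 129 = 129.00

129.00


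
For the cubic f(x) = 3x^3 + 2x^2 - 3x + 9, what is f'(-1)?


Differentiate f(x) = 3x^3 + 2x^2 - 3x + 9 term by term:
f'(x) = 9x^2 + 4x - 3
Substitute x = -1:
f'(-1) = 9 * (-1)^2 + 4 * (-1) - 3
= 9 - 4 - 3
= 2

2


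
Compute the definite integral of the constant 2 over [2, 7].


The integral of a constant k over [a, b] equals k * (b - a).
integral from 2 to 7 of 2 dx
= 2 * (7 - 2)
= 2 * 5
= 10

10
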